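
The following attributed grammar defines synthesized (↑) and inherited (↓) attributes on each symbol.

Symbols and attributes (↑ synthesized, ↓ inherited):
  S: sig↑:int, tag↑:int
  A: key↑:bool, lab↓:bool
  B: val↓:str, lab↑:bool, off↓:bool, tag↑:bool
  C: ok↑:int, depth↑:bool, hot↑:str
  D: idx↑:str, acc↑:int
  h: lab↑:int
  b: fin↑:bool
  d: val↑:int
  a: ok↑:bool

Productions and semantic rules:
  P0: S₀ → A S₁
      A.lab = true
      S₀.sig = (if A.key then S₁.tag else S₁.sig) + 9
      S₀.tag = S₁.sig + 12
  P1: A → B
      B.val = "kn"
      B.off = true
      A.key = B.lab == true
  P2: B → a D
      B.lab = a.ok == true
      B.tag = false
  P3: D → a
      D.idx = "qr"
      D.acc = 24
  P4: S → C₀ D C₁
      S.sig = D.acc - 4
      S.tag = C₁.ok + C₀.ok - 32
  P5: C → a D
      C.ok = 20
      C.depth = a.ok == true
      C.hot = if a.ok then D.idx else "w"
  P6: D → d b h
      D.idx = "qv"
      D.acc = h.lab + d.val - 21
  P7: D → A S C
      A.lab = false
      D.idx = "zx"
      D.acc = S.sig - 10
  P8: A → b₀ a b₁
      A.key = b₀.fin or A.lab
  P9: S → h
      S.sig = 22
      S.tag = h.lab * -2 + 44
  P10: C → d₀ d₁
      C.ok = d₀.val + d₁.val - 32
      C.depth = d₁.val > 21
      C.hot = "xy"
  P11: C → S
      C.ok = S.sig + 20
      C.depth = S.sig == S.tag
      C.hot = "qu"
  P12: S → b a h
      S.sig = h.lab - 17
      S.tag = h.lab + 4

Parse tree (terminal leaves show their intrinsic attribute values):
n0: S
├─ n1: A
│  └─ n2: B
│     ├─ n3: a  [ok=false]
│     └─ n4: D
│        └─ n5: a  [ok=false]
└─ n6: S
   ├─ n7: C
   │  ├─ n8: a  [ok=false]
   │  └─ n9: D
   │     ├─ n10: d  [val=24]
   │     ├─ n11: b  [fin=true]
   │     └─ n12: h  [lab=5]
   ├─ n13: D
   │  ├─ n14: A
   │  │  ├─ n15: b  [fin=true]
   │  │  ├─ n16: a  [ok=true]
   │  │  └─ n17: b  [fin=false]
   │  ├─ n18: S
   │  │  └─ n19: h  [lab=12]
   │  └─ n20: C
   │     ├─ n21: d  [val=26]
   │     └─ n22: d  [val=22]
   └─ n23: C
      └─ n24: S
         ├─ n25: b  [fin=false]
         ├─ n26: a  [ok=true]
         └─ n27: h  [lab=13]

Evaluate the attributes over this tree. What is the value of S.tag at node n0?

1. n1.lab = true  [true]
2. n2.val = "kn"  ["kn"]
3. n2.off = true  [true]
4. n3.ok = false  [terminal]
5. n5.ok = false  [terminal]
6. n4.idx = "qr"  ["qr"]
7. n4.acc = 24  [24]
8. n2.lab = false  [a.ok == true]
9. n2.tag = false  [false]
10. n1.key = false  [B.lab == true]
11. n8.ok = false  [terminal]
12. n10.val = 24  [terminal]
13. n11.fin = true  [terminal]
14. n12.lab = 5  [terminal]
15. n9.idx = "qv"  ["qv"]
16. n9.acc = 8  [h.lab + d.val - 21]
17. n7.ok = 20  [20]
18. n7.depth = false  [a.ok == true]
19. n7.hot = "w"  [if a.ok then D.idx else "w"]
20. n14.lab = false  [false]
21. n15.fin = true  [terminal]
22. n16.ok = true  [terminal]
23. n17.fin = false  [terminal]
24. n14.key = true  [b₀.fin or A.lab]
25. n19.lab = 12  [terminal]
26. n18.sig = 22  [22]
27. n18.tag = 20  [h.lab * -2 + 44]
28. n21.val = 26  [terminal]
29. n22.val = 22  [terminal]
30. n20.ok = 16  [d₀.val + d₁.val - 32]
31. n20.depth = true  [d₁.val > 21]
32. n20.hot = "xy"  ["xy"]
33. n13.idx = "zx"  ["zx"]
34. n13.acc = 12  [S.sig - 10]
35. n25.fin = false  [terminal]
36. n26.ok = true  [terminal]
37. n27.lab = 13  [terminal]
38. n24.sig = -4  [h.lab - 17]
39. n24.tag = 17  [h.lab + 4]
40. n23.ok = 16  [S.sig + 20]
41. n23.depth = false  [S.sig == S.tag]
42. n23.hot = "qu"  ["qu"]
43. n6.sig = 8  [D.acc - 4]
44. n6.tag = 4  [C₁.ok + C₀.ok - 32]
45. n0.sig = 17  [(if A.key then S₁.tag else S₁.sig) + 9]
46. n0.tag = 20  [S₁.sig + 12]

20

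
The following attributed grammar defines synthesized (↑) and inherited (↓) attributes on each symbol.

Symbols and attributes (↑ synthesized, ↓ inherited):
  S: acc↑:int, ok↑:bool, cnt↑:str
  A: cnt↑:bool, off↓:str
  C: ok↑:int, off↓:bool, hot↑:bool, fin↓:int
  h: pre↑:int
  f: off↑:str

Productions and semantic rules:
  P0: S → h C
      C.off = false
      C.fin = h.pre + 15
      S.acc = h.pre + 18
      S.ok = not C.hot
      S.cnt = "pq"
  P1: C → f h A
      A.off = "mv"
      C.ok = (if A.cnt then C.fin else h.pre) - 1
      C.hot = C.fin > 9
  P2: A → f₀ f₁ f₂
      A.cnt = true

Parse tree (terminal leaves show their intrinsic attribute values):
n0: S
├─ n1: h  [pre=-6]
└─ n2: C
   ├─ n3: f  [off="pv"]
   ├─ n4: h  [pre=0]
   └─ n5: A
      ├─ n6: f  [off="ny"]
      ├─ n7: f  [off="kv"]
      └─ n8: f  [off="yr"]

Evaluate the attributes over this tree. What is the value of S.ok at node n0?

true

1. n1.pre = -6  [terminal]
2. n2.off = false  [false]
3. n2.fin = 9  [h.pre + 15]
4. n3.off = "pv"  [terminal]
5. n4.pre = 0  [terminal]
6. n5.off = "mv"  ["mv"]
7. n6.off = "ny"  [terminal]
8. n7.off = "kv"  [terminal]
9. n8.off = "yr"  [terminal]
10. n5.cnt = true  [true]
11. n2.ok = 8  [(if A.cnt then C.fin else h.pre) - 1]
12. n2.hot = false  [C.fin > 9]
13. n0.acc = 12  [h.pre + 18]
14. n0.ok = true  [not C.hot]
15. n0.cnt = "pq"  ["pq"]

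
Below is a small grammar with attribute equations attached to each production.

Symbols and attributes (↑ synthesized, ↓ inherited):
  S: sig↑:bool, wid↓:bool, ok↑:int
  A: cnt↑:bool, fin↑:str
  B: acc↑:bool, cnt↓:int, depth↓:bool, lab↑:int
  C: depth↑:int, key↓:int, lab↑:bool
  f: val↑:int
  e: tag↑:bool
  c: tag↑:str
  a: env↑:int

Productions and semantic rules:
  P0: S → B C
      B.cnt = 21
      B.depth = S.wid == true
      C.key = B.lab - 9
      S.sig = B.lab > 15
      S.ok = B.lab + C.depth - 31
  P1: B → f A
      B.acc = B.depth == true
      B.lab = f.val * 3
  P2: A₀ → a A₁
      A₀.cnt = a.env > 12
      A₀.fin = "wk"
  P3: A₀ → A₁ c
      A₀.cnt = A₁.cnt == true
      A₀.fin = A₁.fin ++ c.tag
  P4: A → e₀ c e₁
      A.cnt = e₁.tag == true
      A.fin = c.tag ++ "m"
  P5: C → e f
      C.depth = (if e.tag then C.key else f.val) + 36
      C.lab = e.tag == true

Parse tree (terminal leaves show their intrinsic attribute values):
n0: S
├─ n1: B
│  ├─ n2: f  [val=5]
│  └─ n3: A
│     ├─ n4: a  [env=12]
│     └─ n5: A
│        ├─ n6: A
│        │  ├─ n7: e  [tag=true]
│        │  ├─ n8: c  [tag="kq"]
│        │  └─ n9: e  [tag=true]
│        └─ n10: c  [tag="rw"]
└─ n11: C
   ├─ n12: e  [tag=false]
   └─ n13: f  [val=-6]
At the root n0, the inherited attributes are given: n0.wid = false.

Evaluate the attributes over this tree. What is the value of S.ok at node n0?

1. n0.wid = false  [given at root]
2. n1.cnt = 21  [21]
3. n1.depth = false  [S.wid == true]
4. n2.val = 5  [terminal]
5. n4.env = 12  [terminal]
6. n7.tag = true  [terminal]
7. n8.tag = "kq"  [terminal]
8. n9.tag = true  [terminal]
9. n6.cnt = true  [e₁.tag == true]
10. n6.fin = "kqm"  [c.tag ++ "m"]
11. n10.tag = "rw"  [terminal]
12. n5.cnt = true  [A₁.cnt == true]
13. n5.fin = "kqmrw"  [A₁.fin ++ c.tag]
14. n3.cnt = false  [a.env > 12]
15. n3.fin = "wk"  ["wk"]
16. n1.acc = false  [B.depth == true]
17. n1.lab = 15  [f.val * 3]
18. n11.key = 6  [B.lab - 9]
19. n12.tag = false  [terminal]
20. n13.val = -6  [terminal]
21. n11.depth = 30  [(if e.tag then C.key else f.val) + 36]
22. n11.lab = false  [e.tag == true]
23. n0.sig = false  [B.lab > 15]
24. n0.ok = 14  [B.lab + C.depth - 31]

14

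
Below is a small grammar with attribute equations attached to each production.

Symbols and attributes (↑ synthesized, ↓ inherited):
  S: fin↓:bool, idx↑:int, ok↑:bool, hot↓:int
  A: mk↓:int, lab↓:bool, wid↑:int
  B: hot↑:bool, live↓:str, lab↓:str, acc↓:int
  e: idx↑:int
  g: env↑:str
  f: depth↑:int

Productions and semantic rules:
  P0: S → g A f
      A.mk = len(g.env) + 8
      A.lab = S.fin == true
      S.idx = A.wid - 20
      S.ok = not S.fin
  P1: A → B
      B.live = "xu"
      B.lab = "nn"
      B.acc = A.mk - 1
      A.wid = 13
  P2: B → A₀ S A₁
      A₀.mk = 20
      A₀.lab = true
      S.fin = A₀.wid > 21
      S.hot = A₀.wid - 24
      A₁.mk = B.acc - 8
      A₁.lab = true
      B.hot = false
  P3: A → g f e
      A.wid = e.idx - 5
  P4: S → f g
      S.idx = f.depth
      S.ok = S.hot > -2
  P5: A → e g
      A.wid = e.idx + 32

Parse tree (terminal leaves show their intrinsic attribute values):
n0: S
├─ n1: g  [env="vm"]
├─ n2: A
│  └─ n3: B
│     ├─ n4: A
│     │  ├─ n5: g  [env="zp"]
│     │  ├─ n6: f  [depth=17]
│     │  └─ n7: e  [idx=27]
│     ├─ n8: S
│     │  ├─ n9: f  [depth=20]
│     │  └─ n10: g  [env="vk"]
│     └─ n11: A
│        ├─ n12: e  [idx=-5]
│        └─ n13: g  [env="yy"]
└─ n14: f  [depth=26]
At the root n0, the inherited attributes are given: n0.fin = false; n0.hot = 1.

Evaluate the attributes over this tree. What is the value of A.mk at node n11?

1. n0.fin = false  [given at root]
2. n0.hot = 1  [given at root]
3. n1.env = "vm"  [terminal]
4. n2.mk = 10  [len(g.env) + 8]
5. n2.lab = false  [S.fin == true]
6. n3.live = "xu"  ["xu"]
7. n3.lab = "nn"  ["nn"]
8. n3.acc = 9  [A.mk - 1]
9. n4.mk = 20  [20]
10. n4.lab = true  [true]
11. n5.env = "zp"  [terminal]
12. n6.depth = 17  [terminal]
13. n7.idx = 27  [terminal]
14. n4.wid = 22  [e.idx - 5]
15. n8.fin = true  [A₀.wid > 21]
16. n8.hot = -2  [A₀.wid - 24]
17. n9.depth = 20  [terminal]
18. n10.env = "vk"  [terminal]
19. n8.idx = 20  [f.depth]
20. n8.ok = false  [S.hot > -2]
21. n11.mk = 1  [B.acc - 8]
22. n11.lab = true  [true]
23. n12.idx = -5  [terminal]
24. n13.env = "yy"  [terminal]
25. n11.wid = 27  [e.idx + 32]
26. n3.hot = false  [false]
27. n2.wid = 13  [13]
28. n14.depth = 26  [terminal]
29. n0.idx = -7  [A.wid - 20]
30. n0.ok = true  [not S.fin]

1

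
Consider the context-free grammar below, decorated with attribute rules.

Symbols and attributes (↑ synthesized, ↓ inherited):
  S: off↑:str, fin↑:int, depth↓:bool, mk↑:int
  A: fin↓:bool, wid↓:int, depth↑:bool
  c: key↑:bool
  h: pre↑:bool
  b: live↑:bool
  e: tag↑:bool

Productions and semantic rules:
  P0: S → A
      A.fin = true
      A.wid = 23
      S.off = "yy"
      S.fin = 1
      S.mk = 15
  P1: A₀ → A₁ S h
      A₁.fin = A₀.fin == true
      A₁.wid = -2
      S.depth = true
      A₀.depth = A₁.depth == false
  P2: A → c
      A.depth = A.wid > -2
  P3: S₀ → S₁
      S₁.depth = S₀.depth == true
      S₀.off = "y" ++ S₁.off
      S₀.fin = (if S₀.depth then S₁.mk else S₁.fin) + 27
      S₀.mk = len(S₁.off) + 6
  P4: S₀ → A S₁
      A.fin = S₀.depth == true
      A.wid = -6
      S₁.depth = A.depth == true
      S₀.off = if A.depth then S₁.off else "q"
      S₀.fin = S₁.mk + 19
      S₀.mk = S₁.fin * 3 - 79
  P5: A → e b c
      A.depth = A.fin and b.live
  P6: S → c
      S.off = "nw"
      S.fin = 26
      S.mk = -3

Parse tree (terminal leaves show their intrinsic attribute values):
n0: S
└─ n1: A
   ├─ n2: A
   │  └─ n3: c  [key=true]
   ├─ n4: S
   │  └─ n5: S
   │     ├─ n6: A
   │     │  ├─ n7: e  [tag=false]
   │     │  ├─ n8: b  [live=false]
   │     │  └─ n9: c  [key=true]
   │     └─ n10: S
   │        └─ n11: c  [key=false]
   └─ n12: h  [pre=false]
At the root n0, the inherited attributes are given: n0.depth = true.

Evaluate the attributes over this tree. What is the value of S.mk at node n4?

1. n0.depth = true  [given at root]
2. n1.fin = true  [true]
3. n1.wid = 23  [23]
4. n2.fin = true  [A₀.fin == true]
5. n2.wid = -2  [-2]
6. n3.key = true  [terminal]
7. n2.depth = false  [A.wid > -2]
8. n4.depth = true  [true]
9. n5.depth = true  [S₀.depth == true]
10. n6.fin = true  [S₀.depth == true]
11. n6.wid = -6  [-6]
12. n7.tag = false  [terminal]
13. n8.live = false  [terminal]
14. n9.key = true  [terminal]
15. n6.depth = false  [A.fin and b.live]
16. n10.depth = false  [A.depth == true]
17. n11.key = false  [terminal]
18. n10.off = "nw"  ["nw"]
19. n10.fin = 26  [26]
20. n10.mk = -3  [-3]
21. n5.off = "q"  [if A.depth then S₁.off else "q"]
22. n5.fin = 16  [S₁.mk + 19]
23. n5.mk = -1  [S₁.fin * 3 - 79]
24. n4.off = "yq"  ["y" ++ S₁.off]
25. n4.fin = 26  [(if S₀.depth then S₁.mk else S₁.fin) + 27]
26. n4.mk = 7  [len(S₁.off) + 6]
27. n12.pre = false  [terminal]
28. n1.depth = true  [A₁.depth == false]
29. n0.off = "yy"  ["yy"]
30. n0.fin = 1  [1]
31. n0.mk = 15  [15]

7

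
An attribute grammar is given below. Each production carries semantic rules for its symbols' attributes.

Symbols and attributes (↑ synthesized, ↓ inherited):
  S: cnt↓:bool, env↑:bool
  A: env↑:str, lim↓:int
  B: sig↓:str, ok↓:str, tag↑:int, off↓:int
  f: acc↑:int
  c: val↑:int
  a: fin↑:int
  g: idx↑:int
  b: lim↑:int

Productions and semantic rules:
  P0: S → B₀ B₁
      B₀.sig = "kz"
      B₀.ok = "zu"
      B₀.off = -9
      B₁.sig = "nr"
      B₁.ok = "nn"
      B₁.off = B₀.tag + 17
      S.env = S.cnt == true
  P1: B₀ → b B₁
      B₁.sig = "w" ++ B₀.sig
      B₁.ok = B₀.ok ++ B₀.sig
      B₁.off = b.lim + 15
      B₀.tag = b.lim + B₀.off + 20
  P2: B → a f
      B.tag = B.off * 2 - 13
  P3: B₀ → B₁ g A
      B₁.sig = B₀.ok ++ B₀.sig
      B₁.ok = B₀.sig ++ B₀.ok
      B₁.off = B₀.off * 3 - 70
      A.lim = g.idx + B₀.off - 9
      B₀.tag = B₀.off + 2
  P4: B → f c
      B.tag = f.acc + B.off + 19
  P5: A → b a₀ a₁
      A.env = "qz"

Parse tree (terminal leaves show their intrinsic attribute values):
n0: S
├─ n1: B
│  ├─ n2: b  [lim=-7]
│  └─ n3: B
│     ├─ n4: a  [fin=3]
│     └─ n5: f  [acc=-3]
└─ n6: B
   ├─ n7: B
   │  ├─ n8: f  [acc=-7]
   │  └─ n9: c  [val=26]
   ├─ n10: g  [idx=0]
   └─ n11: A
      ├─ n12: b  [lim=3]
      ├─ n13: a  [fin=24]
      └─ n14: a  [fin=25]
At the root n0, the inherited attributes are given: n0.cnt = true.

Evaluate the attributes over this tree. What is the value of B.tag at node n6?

1. n0.cnt = true  [given at root]
2. n1.sig = "kz"  ["kz"]
3. n1.ok = "zu"  ["zu"]
4. n1.off = -9  [-9]
5. n2.lim = -7  [terminal]
6. n3.sig = "wkz"  ["w" ++ B₀.sig]
7. n3.ok = "zukz"  [B₀.ok ++ B₀.sig]
8. n3.off = 8  [b.lim + 15]
9. n4.fin = 3  [terminal]
10. n5.acc = -3  [terminal]
11. n3.tag = 3  [B.off * 2 - 13]
12. n1.tag = 4  [b.lim + B₀.off + 20]
13. n6.sig = "nr"  ["nr"]
14. n6.ok = "nn"  ["nn"]
15. n6.off = 21  [B₀.tag + 17]
16. n7.sig = "nnnr"  [B₀.ok ++ B₀.sig]
17. n7.ok = "nrnn"  [B₀.sig ++ B₀.ok]
18. n7.off = -7  [B₀.off * 3 - 70]
19. n8.acc = -7  [terminal]
20. n9.val = 26  [terminal]
21. n7.tag = 5  [f.acc + B.off + 19]
22. n10.idx = 0  [terminal]
23. n11.lim = 12  [g.idx + B₀.off - 9]
24. n12.lim = 3  [terminal]
25. n13.fin = 24  [terminal]
26. n14.fin = 25  [terminal]
27. n11.env = "qz"  ["qz"]
28. n6.tag = 23  [B₀.off + 2]
29. n0.env = true  [S.cnt == true]

23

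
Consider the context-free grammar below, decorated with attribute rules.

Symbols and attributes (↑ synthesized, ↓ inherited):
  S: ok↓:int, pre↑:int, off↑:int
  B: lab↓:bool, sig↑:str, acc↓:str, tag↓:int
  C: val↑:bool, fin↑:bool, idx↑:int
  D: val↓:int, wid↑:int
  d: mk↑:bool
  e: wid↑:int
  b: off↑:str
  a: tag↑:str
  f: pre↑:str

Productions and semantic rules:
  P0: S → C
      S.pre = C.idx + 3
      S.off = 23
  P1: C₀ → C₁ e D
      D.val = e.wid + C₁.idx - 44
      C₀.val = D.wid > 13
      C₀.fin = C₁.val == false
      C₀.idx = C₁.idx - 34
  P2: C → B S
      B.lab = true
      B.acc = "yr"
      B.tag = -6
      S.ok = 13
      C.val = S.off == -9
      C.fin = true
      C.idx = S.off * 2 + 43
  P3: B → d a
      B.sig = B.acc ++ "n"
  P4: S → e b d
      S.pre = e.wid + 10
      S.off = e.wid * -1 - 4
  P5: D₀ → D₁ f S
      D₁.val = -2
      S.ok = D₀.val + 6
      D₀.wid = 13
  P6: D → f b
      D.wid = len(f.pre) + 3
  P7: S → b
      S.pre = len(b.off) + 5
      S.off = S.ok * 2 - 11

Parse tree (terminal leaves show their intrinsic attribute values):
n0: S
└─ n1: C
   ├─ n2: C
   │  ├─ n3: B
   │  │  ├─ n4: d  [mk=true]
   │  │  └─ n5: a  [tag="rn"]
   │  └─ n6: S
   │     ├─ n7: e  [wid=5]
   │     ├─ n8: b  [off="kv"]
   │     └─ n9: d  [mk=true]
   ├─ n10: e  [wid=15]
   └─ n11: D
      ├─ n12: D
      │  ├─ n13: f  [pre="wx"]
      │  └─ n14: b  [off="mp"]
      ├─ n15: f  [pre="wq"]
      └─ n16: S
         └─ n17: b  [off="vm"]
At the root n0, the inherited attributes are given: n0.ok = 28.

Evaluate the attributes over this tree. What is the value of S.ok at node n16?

1. n0.ok = 28  [given at root]
2. n3.lab = true  [true]
3. n3.acc = "yr"  ["yr"]
4. n3.tag = -6  [-6]
5. n4.mk = true  [terminal]
6. n5.tag = "rn"  [terminal]
7. n3.sig = "yrn"  [B.acc ++ "n"]
8. n6.ok = 13  [13]
9. n7.wid = 5  [terminal]
10. n8.off = "kv"  [terminal]
11. n9.mk = true  [terminal]
12. n6.pre = 15  [e.wid + 10]
13. n6.off = -9  [e.wid * -1 - 4]
14. n2.val = true  [S.off == -9]
15. n2.fin = true  [true]
16. n2.idx = 25  [S.off * 2 + 43]
17. n10.wid = 15  [terminal]
18. n11.val = -4  [e.wid + C₁.idx - 44]
19. n12.val = -2  [-2]
20. n13.pre = "wx"  [terminal]
21. n14.off = "mp"  [terminal]
22. n12.wid = 5  [len(f.pre) + 3]
23. n15.pre = "wq"  [terminal]
24. n16.ok = 2  [D₀.val + 6]
25. n17.off = "vm"  [terminal]
26. n16.pre = 7  [len(b.off) + 5]
27. n16.off = -7  [S.ok * 2 - 11]
28. n11.wid = 13  [13]
29. n1.val = false  [D.wid > 13]
30. n1.fin = false  [C₁.val == false]
31. n1.idx = -9  [C₁.idx - 34]
32. n0.pre = -6  [C.idx + 3]
33. n0.off = 23  [23]

2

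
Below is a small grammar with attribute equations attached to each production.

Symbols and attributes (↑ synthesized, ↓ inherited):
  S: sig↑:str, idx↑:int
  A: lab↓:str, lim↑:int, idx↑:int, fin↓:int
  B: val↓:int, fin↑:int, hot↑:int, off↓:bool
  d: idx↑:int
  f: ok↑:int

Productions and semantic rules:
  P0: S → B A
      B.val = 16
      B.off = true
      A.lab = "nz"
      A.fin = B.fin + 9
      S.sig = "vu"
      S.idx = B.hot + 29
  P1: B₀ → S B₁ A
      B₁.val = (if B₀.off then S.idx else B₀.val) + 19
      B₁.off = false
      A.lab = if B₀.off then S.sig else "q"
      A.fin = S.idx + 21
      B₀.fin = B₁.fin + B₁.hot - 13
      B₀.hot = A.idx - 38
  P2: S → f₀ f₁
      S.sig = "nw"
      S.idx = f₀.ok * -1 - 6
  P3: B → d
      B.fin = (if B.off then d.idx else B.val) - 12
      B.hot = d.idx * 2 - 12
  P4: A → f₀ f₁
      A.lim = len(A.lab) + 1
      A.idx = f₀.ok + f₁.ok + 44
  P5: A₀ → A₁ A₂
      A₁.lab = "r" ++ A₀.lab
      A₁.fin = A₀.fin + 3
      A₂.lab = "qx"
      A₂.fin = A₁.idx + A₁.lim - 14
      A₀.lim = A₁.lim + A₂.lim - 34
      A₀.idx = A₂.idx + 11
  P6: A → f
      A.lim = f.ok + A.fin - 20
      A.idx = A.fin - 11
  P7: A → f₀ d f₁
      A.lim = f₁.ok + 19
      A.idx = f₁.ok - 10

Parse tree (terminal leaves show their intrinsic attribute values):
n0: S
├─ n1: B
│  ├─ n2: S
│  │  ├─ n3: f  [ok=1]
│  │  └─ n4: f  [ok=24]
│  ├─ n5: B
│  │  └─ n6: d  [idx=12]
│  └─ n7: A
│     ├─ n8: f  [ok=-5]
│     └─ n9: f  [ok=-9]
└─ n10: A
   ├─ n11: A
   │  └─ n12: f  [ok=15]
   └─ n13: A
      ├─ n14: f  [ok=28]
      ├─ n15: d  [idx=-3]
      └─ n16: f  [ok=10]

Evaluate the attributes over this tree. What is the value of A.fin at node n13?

1. n1.val = 16  [16]
2. n1.off = true  [true]
3. n3.ok = 1  [terminal]
4. n4.ok = 24  [terminal]
5. n2.sig = "nw"  ["nw"]
6. n2.idx = -7  [f₀.ok * -1 - 6]
7. n5.val = 12  [(if B₀.off then S.idx else B₀.val) + 19]
8. n5.off = false  [false]
9. n6.idx = 12  [terminal]
10. n5.fin = 0  [(if B.off then d.idx else B.val) - 12]
11. n5.hot = 12  [d.idx * 2 - 12]
12. n7.lab = "nw"  [if B₀.off then S.sig else "q"]
13. n7.fin = 14  [S.idx + 21]
14. n8.ok = -5  [terminal]
15. n9.ok = -9  [terminal]
16. n7.lim = 3  [len(A.lab) + 1]
17. n7.idx = 30  [f₀.ok + f₁.ok + 44]
18. n1.fin = -1  [B₁.fin + B₁.hot - 13]
19. n1.hot = -8  [A.idx - 38]
20. n10.lab = "nz"  ["nz"]
21. n10.fin = 8  [B.fin + 9]
22. n11.lab = "rnz"  ["r" ++ A₀.lab]
23. n11.fin = 11  [A₀.fin + 3]
24. n12.ok = 15  [terminal]
25. n11.lim = 6  [f.ok + A.fin - 20]
26. n11.idx = 0  [A.fin - 11]
27. n13.lab = "qx"  ["qx"]
28. n13.fin = -8  [A₁.idx + A₁.lim - 14]
29. n14.ok = 28  [terminal]
30. n15.idx = -3  [terminal]
31. n16.ok = 10  [terminal]
32. n13.lim = 29  [f₁.ok + 19]
33. n13.idx = 0  [f₁.ok - 10]
34. n10.lim = 1  [A₁.lim + A₂.lim - 34]
35. n10.idx = 11  [A₂.idx + 11]
36. n0.sig = "vu"  ["vu"]
37. n0.idx = 21  [B.hot + 29]

-8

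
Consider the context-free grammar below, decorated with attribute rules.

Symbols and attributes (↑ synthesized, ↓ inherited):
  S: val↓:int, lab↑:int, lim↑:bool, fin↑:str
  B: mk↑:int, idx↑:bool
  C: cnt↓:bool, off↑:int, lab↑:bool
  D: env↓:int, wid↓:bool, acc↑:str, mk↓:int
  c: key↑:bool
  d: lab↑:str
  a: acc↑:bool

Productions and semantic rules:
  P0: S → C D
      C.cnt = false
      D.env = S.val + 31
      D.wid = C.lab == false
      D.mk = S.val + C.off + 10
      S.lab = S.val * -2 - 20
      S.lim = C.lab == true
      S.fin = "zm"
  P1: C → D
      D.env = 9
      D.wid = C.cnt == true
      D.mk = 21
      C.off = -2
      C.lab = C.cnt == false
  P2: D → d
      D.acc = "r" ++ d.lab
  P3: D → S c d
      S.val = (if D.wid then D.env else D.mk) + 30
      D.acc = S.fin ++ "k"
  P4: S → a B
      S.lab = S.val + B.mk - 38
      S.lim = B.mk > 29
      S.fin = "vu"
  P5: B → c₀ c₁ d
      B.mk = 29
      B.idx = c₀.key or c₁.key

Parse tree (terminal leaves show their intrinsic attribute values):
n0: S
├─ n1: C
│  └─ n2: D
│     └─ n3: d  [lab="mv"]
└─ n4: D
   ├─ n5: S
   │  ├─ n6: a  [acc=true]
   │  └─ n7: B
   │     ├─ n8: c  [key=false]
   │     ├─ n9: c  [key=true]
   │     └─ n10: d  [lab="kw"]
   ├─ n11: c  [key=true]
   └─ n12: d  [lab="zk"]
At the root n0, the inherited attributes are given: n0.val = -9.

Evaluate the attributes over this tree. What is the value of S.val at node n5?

1. n0.val = -9  [given at root]
2. n1.cnt = false  [false]
3. n2.env = 9  [9]
4. n2.wid = false  [C.cnt == true]
5. n2.mk = 21  [21]
6. n3.lab = "mv"  [terminal]
7. n2.acc = "rmv"  ["r" ++ d.lab]
8. n1.off = -2  [-2]
9. n1.lab = true  [C.cnt == false]
10. n4.env = 22  [S.val + 31]
11. n4.wid = false  [C.lab == false]
12. n4.mk = -1  [S.val + C.off + 10]
13. n5.val = 29  [(if D.wid then D.env else D.mk) + 30]
14. n6.acc = true  [terminal]
15. n8.key = false  [terminal]
16. n9.key = true  [terminal]
17. n10.lab = "kw"  [terminal]
18. n7.mk = 29  [29]
19. n7.idx = true  [c₀.key or c₁.key]
20. n5.lab = 20  [S.val + B.mk - 38]
21. n5.lim = false  [B.mk > 29]
22. n5.fin = "vu"  ["vu"]
23. n11.key = true  [terminal]
24. n12.lab = "zk"  [terminal]
25. n4.acc = "vuk"  [S.fin ++ "k"]
26. n0.lab = -2  [S.val * -2 - 20]
27. n0.lim = true  [C.lab == true]
28. n0.fin = "zm"  ["zm"]

29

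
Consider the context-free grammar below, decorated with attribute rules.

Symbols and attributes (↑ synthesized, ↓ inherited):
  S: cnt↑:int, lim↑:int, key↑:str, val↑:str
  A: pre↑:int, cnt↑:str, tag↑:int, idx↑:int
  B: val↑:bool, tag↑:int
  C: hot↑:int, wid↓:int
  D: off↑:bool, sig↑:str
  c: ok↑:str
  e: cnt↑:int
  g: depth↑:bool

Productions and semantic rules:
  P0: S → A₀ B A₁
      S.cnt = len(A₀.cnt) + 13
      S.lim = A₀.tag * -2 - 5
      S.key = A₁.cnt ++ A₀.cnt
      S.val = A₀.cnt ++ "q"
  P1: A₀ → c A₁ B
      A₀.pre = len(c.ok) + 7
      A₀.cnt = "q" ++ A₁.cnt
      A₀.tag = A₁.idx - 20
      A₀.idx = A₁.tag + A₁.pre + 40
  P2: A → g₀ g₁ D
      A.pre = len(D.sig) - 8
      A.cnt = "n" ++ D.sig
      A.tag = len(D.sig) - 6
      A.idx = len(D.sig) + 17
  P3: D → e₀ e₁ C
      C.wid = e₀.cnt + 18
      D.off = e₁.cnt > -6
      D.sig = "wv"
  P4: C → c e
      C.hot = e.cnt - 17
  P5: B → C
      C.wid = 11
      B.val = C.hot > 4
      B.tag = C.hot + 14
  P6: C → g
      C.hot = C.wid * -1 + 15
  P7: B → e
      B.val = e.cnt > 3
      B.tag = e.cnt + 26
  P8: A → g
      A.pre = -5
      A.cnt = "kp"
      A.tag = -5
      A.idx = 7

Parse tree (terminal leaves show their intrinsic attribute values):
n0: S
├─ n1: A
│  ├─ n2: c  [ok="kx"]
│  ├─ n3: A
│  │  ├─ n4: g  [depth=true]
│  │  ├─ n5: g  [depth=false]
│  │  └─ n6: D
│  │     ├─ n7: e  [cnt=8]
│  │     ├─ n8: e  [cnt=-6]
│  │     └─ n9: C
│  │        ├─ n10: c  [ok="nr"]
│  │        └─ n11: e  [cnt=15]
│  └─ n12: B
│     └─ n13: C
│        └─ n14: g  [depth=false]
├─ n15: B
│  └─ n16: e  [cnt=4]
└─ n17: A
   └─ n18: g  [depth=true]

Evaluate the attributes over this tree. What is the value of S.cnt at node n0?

17

1. n2.ok = "kx"  [terminal]
2. n4.depth = true  [terminal]
3. n5.depth = false  [terminal]
4. n7.cnt = 8  [terminal]
5. n8.cnt = -6  [terminal]
6. n9.wid = 26  [e₀.cnt + 18]
7. n10.ok = "nr"  [terminal]
8. n11.cnt = 15  [terminal]
9. n9.hot = -2  [e.cnt - 17]
10. n6.off = false  [e₁.cnt > -6]
11. n6.sig = "wv"  ["wv"]
12. n3.pre = -6  [len(D.sig) - 8]
13. n3.cnt = "nwv"  ["n" ++ D.sig]
14. n3.tag = -4  [len(D.sig) - 6]
15. n3.idx = 19  [len(D.sig) + 17]
16. n13.wid = 11  [11]
17. n14.depth = false  [terminal]
18. n13.hot = 4  [C.wid * -1 + 15]
19. n12.val = false  [C.hot > 4]
20. n12.tag = 18  [C.hot + 14]
21. n1.pre = 9  [len(c.ok) + 7]
22. n1.cnt = "qnwv"  ["q" ++ A₁.cnt]
23. n1.tag = -1  [A₁.idx - 20]
24. n1.idx = 30  [A₁.tag + A₁.pre + 40]
25. n16.cnt = 4  [terminal]
26. n15.val = true  [e.cnt > 3]
27. n15.tag = 30  [e.cnt + 26]
28. n18.depth = true  [terminal]
29. n17.pre = -5  [-5]
30. n17.cnt = "kp"  ["kp"]
31. n17.tag = -5  [-5]
32. n17.idx = 7  [7]
33. n0.cnt = 17  [len(A₀.cnt) + 13]
34. n0.lim = -3  [A₀.tag * -2 - 5]
35. n0.key = "kpqnwv"  [A₁.cnt ++ A₀.cnt]
36. n0.val = "qnwvq"  [A₀.cnt ++ "q"]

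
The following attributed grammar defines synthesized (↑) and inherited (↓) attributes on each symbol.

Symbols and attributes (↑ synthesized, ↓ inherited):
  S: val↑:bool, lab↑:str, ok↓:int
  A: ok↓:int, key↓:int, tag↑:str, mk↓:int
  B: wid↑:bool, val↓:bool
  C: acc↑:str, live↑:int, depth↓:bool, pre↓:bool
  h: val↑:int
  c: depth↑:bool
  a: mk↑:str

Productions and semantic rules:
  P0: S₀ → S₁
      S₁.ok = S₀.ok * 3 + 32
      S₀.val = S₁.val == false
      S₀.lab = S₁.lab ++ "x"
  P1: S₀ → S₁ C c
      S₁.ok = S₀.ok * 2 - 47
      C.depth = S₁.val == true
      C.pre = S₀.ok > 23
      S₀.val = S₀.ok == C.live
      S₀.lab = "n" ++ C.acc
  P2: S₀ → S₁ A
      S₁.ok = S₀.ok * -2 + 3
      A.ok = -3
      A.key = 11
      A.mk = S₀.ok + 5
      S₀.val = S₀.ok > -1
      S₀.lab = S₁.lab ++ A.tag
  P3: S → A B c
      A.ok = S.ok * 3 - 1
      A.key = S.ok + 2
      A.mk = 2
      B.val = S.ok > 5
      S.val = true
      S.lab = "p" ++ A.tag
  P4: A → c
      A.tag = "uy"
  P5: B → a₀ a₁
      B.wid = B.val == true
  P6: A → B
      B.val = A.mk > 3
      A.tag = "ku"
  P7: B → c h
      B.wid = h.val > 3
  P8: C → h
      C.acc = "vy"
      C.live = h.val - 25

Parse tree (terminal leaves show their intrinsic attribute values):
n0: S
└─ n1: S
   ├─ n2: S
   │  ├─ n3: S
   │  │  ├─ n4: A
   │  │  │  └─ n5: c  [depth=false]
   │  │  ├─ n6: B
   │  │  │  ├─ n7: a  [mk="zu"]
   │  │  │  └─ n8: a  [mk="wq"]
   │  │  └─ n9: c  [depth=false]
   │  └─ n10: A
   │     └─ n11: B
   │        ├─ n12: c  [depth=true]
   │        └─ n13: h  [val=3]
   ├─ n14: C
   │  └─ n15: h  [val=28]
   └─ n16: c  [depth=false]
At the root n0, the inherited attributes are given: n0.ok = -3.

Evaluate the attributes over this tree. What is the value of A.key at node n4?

1. n0.ok = -3  [given at root]
2. n1.ok = 23  [S₀.ok * 3 + 32]
3. n2.ok = -1  [S₀.ok * 2 - 47]
4. n3.ok = 5  [S₀.ok * -2 + 3]
5. n4.ok = 14  [S.ok * 3 - 1]
6. n4.key = 7  [S.ok + 2]
7. n4.mk = 2  [2]
8. n5.depth = false  [terminal]
9. n4.tag = "uy"  ["uy"]
10. n6.val = false  [S.ok > 5]
11. n7.mk = "zu"  [terminal]
12. n8.mk = "wq"  [terminal]
13. n6.wid = false  [B.val == true]
14. n9.depth = false  [terminal]
15. n3.val = true  [true]
16. n3.lab = "puy"  ["p" ++ A.tag]
17. n10.ok = -3  [-3]
18. n10.key = 11  [11]
19. n10.mk = 4  [S₀.ok + 5]
20. n11.val = true  [A.mk > 3]
21. n12.depth = true  [terminal]
22. n13.val = 3  [terminal]
23. n11.wid = false  [h.val > 3]
24. n10.tag = "ku"  ["ku"]
25. n2.val = false  [S₀.ok > -1]
26. n2.lab = "puyku"  [S₁.lab ++ A.tag]
27. n14.depth = false  [S₁.val == true]
28. n14.pre = false  [S₀.ok > 23]
29. n15.val = 28  [terminal]
30. n14.acc = "vy"  ["vy"]
31. n14.live = 3  [h.val - 25]
32. n16.depth = false  [terminal]
33. n1.val = false  [S₀.ok == C.live]
34. n1.lab = "nvy"  ["n" ++ C.acc]
35. n0.val = true  [S₁.val == false]
36. n0.lab = "nvyx"  [S₁.lab ++ "x"]

7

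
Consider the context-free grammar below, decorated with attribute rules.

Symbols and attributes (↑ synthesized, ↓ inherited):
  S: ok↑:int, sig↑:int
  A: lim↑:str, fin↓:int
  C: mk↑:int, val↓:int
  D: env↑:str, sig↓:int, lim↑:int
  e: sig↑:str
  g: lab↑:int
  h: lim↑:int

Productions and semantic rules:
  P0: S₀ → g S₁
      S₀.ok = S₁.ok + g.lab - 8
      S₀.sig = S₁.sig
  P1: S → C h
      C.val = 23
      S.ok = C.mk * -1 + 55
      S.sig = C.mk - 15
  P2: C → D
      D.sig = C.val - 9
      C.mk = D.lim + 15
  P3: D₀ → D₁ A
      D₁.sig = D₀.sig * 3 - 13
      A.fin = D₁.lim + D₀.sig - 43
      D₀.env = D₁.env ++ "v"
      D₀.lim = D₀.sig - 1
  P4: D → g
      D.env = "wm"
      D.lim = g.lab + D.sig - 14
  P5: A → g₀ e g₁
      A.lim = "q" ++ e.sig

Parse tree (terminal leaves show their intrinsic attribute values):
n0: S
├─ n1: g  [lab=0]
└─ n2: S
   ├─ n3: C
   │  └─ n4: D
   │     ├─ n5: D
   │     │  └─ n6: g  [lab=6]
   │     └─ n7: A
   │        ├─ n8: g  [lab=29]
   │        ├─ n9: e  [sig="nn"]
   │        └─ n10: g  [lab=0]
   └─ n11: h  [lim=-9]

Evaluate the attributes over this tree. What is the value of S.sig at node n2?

13

1. n1.lab = 0  [terminal]
2. n3.val = 23  [23]
3. n4.sig = 14  [C.val - 9]
4. n5.sig = 29  [D₀.sig * 3 - 13]
5. n6.lab = 6  [terminal]
6. n5.env = "wm"  ["wm"]
7. n5.lim = 21  [g.lab + D.sig - 14]
8. n7.fin = -8  [D₁.lim + D₀.sig - 43]
9. n8.lab = 29  [terminal]
10. n9.sig = "nn"  [terminal]
11. n10.lab = 0  [terminal]
12. n7.lim = "qnn"  ["q" ++ e.sig]
13. n4.env = "wmv"  [D₁.env ++ "v"]
14. n4.lim = 13  [D₀.sig - 1]
15. n3.mk = 28  [D.lim + 15]
16. n11.lim = -9  [terminal]
17. n2.ok = 27  [C.mk * -1 + 55]
18. n2.sig = 13  [C.mk - 15]
19. n0.ok = 19  [S₁.ok + g.lab - 8]
20. n0.sig = 13  [S₁.sig]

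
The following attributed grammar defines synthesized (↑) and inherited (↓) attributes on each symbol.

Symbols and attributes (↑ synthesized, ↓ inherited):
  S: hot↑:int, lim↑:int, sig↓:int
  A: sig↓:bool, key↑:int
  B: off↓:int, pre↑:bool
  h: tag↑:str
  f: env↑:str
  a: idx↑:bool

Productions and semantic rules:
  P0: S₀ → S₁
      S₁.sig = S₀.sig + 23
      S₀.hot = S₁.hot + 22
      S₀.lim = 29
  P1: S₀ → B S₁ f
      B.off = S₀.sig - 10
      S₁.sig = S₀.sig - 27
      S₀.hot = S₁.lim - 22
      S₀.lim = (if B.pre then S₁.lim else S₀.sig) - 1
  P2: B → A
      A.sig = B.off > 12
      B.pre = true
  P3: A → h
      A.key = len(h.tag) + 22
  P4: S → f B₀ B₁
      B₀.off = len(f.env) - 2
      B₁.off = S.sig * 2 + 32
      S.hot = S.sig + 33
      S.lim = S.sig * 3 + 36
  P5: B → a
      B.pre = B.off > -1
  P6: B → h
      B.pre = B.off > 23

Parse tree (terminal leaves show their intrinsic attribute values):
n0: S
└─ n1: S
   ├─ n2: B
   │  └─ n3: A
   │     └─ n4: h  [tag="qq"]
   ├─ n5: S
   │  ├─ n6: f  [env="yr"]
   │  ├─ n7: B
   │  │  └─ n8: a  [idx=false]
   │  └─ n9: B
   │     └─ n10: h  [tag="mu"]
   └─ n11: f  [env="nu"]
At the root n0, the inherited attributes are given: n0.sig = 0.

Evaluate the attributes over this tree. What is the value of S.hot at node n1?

2

1. n0.sig = 0  [given at root]
2. n1.sig = 23  [S₀.sig + 23]
3. n2.off = 13  [S₀.sig - 10]
4. n3.sig = true  [B.off > 12]
5. n4.tag = "qq"  [terminal]
6. n3.key = 24  [len(h.tag) + 22]
7. n2.pre = true  [true]
8. n5.sig = -4  [S₀.sig - 27]
9. n6.env = "yr"  [terminal]
10. n7.off = 0  [len(f.env) - 2]
11. n8.idx = false  [terminal]
12. n7.pre = true  [B.off > -1]
13. n9.off = 24  [S.sig * 2 + 32]
14. n10.tag = "mu"  [terminal]
15. n9.pre = true  [B.off > 23]
16. n5.hot = 29  [S.sig + 33]
17. n5.lim = 24  [S.sig * 3 + 36]
18. n11.env = "nu"  [terminal]
19. n1.hot = 2  [S₁.lim - 22]
20. n1.lim = 23  [(if B.pre then S₁.lim else S₀.sig) - 1]
21. n0.hot = 24  [S₁.hot + 22]
22. n0.lim = 29  [29]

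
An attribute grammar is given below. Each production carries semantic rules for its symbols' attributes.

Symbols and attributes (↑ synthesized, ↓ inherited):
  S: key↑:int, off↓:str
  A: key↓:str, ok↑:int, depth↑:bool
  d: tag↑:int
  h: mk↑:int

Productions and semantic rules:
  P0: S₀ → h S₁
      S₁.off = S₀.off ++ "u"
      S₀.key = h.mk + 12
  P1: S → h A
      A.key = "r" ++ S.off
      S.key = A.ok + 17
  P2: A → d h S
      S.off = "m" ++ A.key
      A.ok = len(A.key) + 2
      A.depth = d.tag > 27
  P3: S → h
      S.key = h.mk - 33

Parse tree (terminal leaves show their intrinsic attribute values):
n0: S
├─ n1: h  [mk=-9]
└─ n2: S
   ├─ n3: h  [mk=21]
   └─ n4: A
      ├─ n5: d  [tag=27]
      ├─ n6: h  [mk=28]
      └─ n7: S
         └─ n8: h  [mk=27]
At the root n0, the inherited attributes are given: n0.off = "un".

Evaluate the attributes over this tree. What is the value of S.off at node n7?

1. n0.off = "un"  [given at root]
2. n1.mk = -9  [terminal]
3. n2.off = "unu"  [S₀.off ++ "u"]
4. n3.mk = 21  [terminal]
5. n4.key = "runu"  ["r" ++ S.off]
6. n5.tag = 27  [terminal]
7. n6.mk = 28  [terminal]
8. n7.off = "mrunu"  ["m" ++ A.key]
9. n8.mk = 27  [terminal]
10. n7.key = -6  [h.mk - 33]
11. n4.ok = 6  [len(A.key) + 2]
12. n4.depth = false  [d.tag > 27]
13. n2.key = 23  [A.ok + 17]
14. n0.key = 3  [h.mk + 12]

"mrunu"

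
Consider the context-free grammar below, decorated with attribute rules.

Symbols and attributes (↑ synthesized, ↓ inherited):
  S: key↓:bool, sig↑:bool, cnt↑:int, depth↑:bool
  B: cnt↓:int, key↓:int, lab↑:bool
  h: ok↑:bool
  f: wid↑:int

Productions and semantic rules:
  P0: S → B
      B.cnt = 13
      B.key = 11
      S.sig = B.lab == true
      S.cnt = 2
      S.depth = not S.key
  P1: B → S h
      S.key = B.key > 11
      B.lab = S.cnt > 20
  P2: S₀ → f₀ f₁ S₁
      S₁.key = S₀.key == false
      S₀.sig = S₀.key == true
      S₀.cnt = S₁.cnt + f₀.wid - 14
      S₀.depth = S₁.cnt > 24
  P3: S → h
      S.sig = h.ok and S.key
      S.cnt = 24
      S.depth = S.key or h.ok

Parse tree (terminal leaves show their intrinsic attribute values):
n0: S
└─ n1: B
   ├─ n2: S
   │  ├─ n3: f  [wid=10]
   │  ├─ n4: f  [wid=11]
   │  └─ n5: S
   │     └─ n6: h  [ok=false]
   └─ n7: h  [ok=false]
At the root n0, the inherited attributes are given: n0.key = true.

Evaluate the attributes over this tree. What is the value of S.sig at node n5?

false

1. n0.key = true  [given at root]
2. n1.cnt = 13  [13]
3. n1.key = 11  [11]
4. n2.key = false  [B.key > 11]
5. n3.wid = 10  [terminal]
6. n4.wid = 11  [terminal]
7. n5.key = true  [S₀.key == false]
8. n6.ok = false  [terminal]
9. n5.sig = false  [h.ok and S.key]
10. n5.cnt = 24  [24]
11. n5.depth = true  [S.key or h.ok]
12. n2.sig = false  [S₀.key == true]
13. n2.cnt = 20  [S₁.cnt + f₀.wid - 14]
14. n2.depth = false  [S₁.cnt > 24]
15. n7.ok = false  [terminal]
16. n1.lab = false  [S.cnt > 20]
17. n0.sig = false  [B.lab == true]
18. n0.cnt = 2  [2]
19. n0.depth = false  [not S.key]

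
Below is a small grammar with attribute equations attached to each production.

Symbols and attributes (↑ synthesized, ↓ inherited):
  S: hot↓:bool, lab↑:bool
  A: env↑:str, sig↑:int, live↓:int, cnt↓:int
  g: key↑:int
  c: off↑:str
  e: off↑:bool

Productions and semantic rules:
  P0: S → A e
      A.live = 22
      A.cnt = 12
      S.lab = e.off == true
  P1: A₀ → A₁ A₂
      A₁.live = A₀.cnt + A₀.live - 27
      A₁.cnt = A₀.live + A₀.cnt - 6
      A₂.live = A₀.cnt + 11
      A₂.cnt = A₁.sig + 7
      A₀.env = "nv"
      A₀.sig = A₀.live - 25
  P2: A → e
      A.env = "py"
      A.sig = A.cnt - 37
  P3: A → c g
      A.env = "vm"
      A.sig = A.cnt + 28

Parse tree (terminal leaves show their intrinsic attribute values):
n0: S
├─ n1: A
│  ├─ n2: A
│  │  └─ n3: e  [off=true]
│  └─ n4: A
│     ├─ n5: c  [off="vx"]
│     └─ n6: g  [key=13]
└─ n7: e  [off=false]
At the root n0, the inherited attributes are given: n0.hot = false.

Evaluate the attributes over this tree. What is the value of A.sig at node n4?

1. n0.hot = false  [given at root]
2. n1.live = 22  [22]
3. n1.cnt = 12  [12]
4. n2.live = 7  [A₀.cnt + A₀.live - 27]
5. n2.cnt = 28  [A₀.live + A₀.cnt - 6]
6. n3.off = true  [terminal]
7. n2.env = "py"  ["py"]
8. n2.sig = -9  [A.cnt - 37]
9. n4.live = 23  [A₀.cnt + 11]
10. n4.cnt = -2  [A₁.sig + 7]
11. n5.off = "vx"  [terminal]
12. n6.key = 13  [terminal]
13. n4.env = "vm"  ["vm"]
14. n4.sig = 26  [A.cnt + 28]
15. n1.env = "nv"  ["nv"]
16. n1.sig = -3  [A₀.live - 25]
17. n7.off = false  [terminal]
18. n0.lab = false  [e.off == true]

26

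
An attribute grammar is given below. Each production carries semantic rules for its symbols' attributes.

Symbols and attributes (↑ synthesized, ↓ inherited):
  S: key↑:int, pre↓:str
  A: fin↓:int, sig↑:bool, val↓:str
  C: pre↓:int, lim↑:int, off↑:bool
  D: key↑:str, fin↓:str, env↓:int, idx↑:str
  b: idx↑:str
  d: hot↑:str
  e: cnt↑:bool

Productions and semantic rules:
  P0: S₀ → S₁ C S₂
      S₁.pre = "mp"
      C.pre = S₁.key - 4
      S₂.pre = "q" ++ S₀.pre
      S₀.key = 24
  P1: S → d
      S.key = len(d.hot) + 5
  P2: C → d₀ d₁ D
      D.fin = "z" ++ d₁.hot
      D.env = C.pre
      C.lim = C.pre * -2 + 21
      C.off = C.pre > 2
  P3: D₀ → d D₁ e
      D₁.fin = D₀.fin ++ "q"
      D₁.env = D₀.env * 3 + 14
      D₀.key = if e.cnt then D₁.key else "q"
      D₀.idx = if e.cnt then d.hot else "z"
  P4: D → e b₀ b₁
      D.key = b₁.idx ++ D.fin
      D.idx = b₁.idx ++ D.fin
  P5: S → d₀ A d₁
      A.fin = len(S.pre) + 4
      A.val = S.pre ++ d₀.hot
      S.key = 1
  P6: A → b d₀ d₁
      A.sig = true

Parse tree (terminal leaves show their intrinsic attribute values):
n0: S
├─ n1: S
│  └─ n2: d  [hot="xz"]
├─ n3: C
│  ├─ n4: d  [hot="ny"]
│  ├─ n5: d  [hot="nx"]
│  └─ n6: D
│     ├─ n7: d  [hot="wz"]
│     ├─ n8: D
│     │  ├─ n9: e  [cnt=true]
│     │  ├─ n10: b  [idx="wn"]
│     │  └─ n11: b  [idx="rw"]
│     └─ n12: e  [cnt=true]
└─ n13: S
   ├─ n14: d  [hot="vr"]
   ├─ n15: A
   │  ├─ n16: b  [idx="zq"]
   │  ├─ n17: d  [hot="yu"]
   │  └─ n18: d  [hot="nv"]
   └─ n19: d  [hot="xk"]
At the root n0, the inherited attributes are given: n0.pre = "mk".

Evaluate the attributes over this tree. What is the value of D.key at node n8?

1. n0.pre = "mk"  [given at root]
2. n1.pre = "mp"  ["mp"]
3. n2.hot = "xz"  [terminal]
4. n1.key = 7  [len(d.hot) + 5]
5. n3.pre = 3  [S₁.key - 4]
6. n4.hot = "ny"  [terminal]
7. n5.hot = "nx"  [terminal]
8. n6.fin = "znx"  ["z" ++ d₁.hot]
9. n6.env = 3  [C.pre]
10. n7.hot = "wz"  [terminal]
11. n8.fin = "znxq"  [D₀.fin ++ "q"]
12. n8.env = 23  [D₀.env * 3 + 14]
13. n9.cnt = true  [terminal]
14. n10.idx = "wn"  [terminal]
15. n11.idx = "rw"  [terminal]
16. n8.key = "rwznxq"  [b₁.idx ++ D.fin]
17. n8.idx = "rwznxq"  [b₁.idx ++ D.fin]
18. n12.cnt = true  [terminal]
19. n6.key = "rwznxq"  [if e.cnt then D₁.key else "q"]
20. n6.idx = "wz"  [if e.cnt then d.hot else "z"]
21. n3.lim = 15  [C.pre * -2 + 21]
22. n3.off = true  [C.pre > 2]
23. n13.pre = "qmk"  ["q" ++ S₀.pre]
24. n14.hot = "vr"  [terminal]
25. n15.fin = 7  [len(S.pre) + 4]
26. n15.val = "qmkvr"  [S.pre ++ d₀.hot]
27. n16.idx = "zq"  [terminal]
28. n17.hot = "yu"  [terminal]
29. n18.hot = "nv"  [terminal]
30. n15.sig = true  [true]
31. n19.hot = "xk"  [terminal]
32. n13.key = 1  [1]
33. n0.key = 24  [24]

"rwznxq"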